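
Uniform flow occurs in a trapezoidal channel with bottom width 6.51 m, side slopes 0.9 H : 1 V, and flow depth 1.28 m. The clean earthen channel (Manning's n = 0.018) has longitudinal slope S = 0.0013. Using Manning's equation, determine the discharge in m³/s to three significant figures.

19.5 m³/s

A = (b + z·y)·y = (6.51 + 0.9×1.28)×1.28 = 9.807 m²
P = b + 2y√(1+z²) = 6.51 + 2×1.28×√(1+0.9²) = 9.954 m
R = A/P = 9.807/9.954 = 0.9853 m
Q = (1/n)·A·R^(2/3)·S^(1/2) = (1/0.018) × 9.807 × 0.9853^(2/3) × 0.0013^(1/2) = 19.45 m³/s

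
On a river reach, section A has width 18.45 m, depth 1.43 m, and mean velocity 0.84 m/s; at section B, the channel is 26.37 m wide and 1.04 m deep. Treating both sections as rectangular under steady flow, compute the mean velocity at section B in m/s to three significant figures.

Q = A₁V₁ = (18.45×1.43) × 0.84 = 22.16 m³/s
A₂ = 26.37 × 1.04 = 27.42 m²
V₂ = Q/A₂ = 22.16/27.42 = 0.8081 m/s

0.808 m/s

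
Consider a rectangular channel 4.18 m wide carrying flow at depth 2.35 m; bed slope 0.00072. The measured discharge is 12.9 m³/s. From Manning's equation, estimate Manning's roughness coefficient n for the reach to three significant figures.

A = b·y = 4.18 × 2.35 = 9.823 m²
P = b + 2y = 4.18 + 2×2.35 = 8.880 m
R = A/P = 9.823/8.880 = 1.106 m
n = (1/Q)·A·R^(2/3)·S^(1/2) = (1/12.9) × 9.823 × 1.070 × 0.02683 = 0.02185

0.0219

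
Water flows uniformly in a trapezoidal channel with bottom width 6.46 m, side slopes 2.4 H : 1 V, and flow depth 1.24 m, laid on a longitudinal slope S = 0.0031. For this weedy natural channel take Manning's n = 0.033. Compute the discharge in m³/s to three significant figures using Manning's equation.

18.5 m³/s

A = (b + z·y)·y = (6.46 + 2.4×1.24)×1.24 = 11.70 m²
P = b + 2y√(1+z²) = 6.46 + 2×1.24×√(1+2.4²) = 12.91 m
R = A/P = 11.70/12.91 = 0.9065 m
Q = (1/n)·A·R^(2/3)·S^(1/2) = (1/0.033) × 11.70 × 0.9065^(2/3) × 0.0031^(1/2) = 18.49 m³/s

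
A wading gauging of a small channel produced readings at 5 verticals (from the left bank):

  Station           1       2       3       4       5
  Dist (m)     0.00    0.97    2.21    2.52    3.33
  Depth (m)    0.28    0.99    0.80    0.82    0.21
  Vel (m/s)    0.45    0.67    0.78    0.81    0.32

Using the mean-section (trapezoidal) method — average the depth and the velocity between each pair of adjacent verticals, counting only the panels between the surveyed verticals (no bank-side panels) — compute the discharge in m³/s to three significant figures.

1.58 m³/s

Panel 1-2: Δb = 0.97 m, d̄ = (0.28+0.99)/2 = 0.635, v̄ = (0.45+0.67)/2 = 0.56 → q = 0.97×0.635×0.56 = 0.3449 m³/s
Panel 2-3: Δb = 1.24 m, d̄ = (0.99+0.80)/2 = 0.895, v̄ = (0.67+0.78)/2 = 0.725 → q = 1.24×0.895×0.725 = 0.8046 m³/s
Panel 3-4: Δb = 0.31 m, d̄ = (0.80+0.82)/2 = 0.81, v̄ = (0.78+0.81)/2 = 0.795 → q = 0.31×0.81×0.795 = 0.1996 m³/s
Panel 4-5: Δb = 0.81 m, d̄ = (0.82+0.21)/2 = 0.515, v̄ = (0.81+0.32)/2 = 0.565 → q = 0.81×0.515×0.565 = 0.2357 m³/s
Q = Σ q = 1.585 m³/s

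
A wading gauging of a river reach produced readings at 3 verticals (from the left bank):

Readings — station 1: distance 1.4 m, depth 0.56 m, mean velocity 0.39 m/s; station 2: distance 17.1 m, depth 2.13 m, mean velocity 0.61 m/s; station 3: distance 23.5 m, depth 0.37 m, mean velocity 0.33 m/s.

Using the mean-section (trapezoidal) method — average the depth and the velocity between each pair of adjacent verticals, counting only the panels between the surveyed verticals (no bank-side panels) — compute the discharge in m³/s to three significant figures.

14.3 m³/s

Panel 1-2: Δb = 15.7 m, d̄ = (0.56+2.13)/2 = 1.345, v̄ = (0.39+0.61)/2 = 0.5 → q = 15.7×1.345×0.5 = 10.56 m³/s
Panel 2-3: Δb = 6.4 m, d̄ = (2.13+0.37)/2 = 1.25, v̄ = (0.61+0.33)/2 = 0.47 → q = 6.4×1.25×0.47 = 3.760 m³/s
Q = Σ q = 14.32 m³/s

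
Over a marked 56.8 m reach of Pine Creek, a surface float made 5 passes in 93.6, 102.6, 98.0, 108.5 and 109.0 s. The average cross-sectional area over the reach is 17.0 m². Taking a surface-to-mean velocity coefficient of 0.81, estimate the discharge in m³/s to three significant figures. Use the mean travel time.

7.64 m³/s

t̄ = (93.6 + 102.6 + 98.0 + 108.5 + 109.0) / 5 = 102.34 s
v_surface = L / t̄ = 56.8 / 102.34 = 0.5550 m/s
v_mean = 0.81 × 0.5550 = 0.4496 m/s
Q = A × v_mean = 17.0 × 0.4496 = 7.643 m³/s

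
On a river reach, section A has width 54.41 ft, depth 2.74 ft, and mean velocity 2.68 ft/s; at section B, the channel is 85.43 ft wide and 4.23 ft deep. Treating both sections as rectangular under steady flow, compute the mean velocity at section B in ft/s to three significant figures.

Q = A₁V₁ = (54.41×2.74) × 2.68 = 399.5 ft³/s
A₂ = 85.43 × 4.23 = 361.4 ft²
V₂ = Q/A₂ = 399.5/361.4 = 1.106 ft/s

1.11 ft/s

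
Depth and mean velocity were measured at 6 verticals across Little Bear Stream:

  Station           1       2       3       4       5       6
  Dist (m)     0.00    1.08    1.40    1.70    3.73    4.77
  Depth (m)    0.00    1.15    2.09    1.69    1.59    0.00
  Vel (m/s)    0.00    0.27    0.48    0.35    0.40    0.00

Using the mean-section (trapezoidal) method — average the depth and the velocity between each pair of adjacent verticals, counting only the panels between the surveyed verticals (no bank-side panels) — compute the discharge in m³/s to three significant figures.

1.93 m³/s

Panel 1-2: Δb = 1.08 m, d̄ = (0.00+1.15)/2 = 0.575, v̄ = (0.00+0.27)/2 = 0.135 → q = 1.08×0.575×0.135 = 0.08384 m³/s
Panel 2-3: Δb = 0.32 m, d̄ = (1.15+2.09)/2 = 1.62, v̄ = (0.27+0.48)/2 = 0.375 → q = 0.32×1.62×0.375 = 0.1944 m³/s
Panel 3-4: Δb = 0.3 m, d̄ = (2.09+1.69)/2 = 1.89, v̄ = (0.48+0.35)/2 = 0.415 → q = 0.3×1.89×0.415 = 0.2353 m³/s
Panel 4-5: Δb = 2.03 m, d̄ = (1.69+1.59)/2 = 1.64, v̄ = (0.35+0.40)/2 = 0.375 → q = 2.03×1.64×0.375 = 1.248 m³/s
Panel 5-6: Δb = 1.04 m, d̄ = (1.59+0.00)/2 = 0.795, v̄ = (0.40+0.00)/2 = 0.2 → q = 1.04×0.795×0.2 = 0.1654 m³/s
Q = Σ q = 1.927 m³/s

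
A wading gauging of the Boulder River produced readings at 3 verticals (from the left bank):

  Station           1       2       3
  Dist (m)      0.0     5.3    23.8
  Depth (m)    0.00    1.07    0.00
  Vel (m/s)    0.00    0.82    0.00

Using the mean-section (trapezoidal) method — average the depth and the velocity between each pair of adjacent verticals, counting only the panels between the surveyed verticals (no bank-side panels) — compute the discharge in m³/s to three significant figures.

5.22 m³/s

Panel 1-2: Δb = 5.3 m, d̄ = (0.00+1.07)/2 = 0.535, v̄ = (0.00+0.82)/2 = 0.41 → q = 5.3×0.535×0.41 = 1.163 m³/s
Panel 2-3: Δb = 18.5 m, d̄ = (1.07+0.00)/2 = 0.535, v̄ = (0.82+0.00)/2 = 0.41 → q = 18.5×0.535×0.41 = 4.058 m³/s
Q = Σ q = 5.221 m³/s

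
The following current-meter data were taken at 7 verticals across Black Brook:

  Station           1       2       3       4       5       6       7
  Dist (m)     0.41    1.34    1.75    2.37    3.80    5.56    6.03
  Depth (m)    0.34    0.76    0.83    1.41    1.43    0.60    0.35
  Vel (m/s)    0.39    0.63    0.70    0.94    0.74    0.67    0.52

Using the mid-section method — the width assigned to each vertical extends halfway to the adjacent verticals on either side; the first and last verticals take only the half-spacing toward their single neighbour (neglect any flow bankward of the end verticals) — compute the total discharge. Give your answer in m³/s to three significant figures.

w_1 = (1.34 − 0.41)/2 = 0.465 m; q_1 = 0.39 × 0.34 × 0.465 = 0.06166 m³/s
w_2 = (1.75 − 0.41)/2 = 0.67 m; q_2 = 0.63 × 0.76 × 0.67 = 0.3208 m³/s
w_3 = (2.37 − 1.34)/2 = 0.515 m; q_3 = 0.70 × 0.83 × 0.515 = 0.2992 m³/s
w_4 = (3.80 − 1.75)/2 = 1.025 m; q_4 = 0.94 × 1.41 × 1.025 = 1.359 m³/s
w_5 = (5.56 − 2.37)/2 = 1.595 m; q_5 = 0.74 × 1.43 × 1.595 = 1.688 m³/s
w_6 = (6.03 − 3.80)/2 = 1.115 m; q_6 = 0.67 × 0.60 × 1.115 = 0.4482 m³/s
w_7 = (6.03 − 5.56)/2 = 0.235 m; q_7 = 0.52 × 0.35 × 0.235 = 0.04277 m³/s
Q = Σ qᵢ = 4.219 m³/s

4.22 m³/s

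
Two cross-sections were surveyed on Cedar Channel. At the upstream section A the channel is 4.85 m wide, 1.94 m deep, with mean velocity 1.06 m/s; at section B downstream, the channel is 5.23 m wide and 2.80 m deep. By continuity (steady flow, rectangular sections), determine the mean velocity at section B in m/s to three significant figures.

Q = A₁V₁ = (4.85×1.94) × 1.06 = 9.974 m³/s
A₂ = 5.23 × 2.80 = 14.64 m²
V₂ = Q/A₂ = 9.974/14.64 = 0.6811 m/s

0.681 m/s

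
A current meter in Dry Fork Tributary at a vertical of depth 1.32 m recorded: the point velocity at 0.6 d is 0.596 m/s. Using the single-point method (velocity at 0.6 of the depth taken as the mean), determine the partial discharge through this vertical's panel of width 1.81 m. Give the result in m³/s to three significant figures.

1.42 m³/s

v̄ = v₀.₆ = 0.596 m/s
q = v̄ × d × w = 0.5960 × 1.32 × 1.81 = 1.424 m³/s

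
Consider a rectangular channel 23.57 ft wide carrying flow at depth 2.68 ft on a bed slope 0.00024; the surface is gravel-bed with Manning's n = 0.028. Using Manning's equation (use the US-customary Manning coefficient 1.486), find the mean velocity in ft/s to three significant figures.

1.38 ft/s

A = b·y = 23.57 × 2.68 = 63.17 ft²
P = b + 2y = 23.57 + 2×2.68 = 28.93 ft
R = A/P = 63.17/28.93 = 2.183 ft
Q = (1.486/n)·A·R^(2/3)·S^(1/2) = (1.486/0.028) × 63.17 × 2.183^(2/3) × 0.00024^(1/2) = 87.41 ft³/s
V = Q/A = 87.41/63.17 = 1.384 ft/s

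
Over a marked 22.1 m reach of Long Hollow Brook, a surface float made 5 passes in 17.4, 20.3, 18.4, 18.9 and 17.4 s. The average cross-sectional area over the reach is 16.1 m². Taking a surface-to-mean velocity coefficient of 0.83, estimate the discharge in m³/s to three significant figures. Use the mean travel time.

16.0 m³/s

t̄ = (17.4 + 20.3 + 18.4 + 18.9 + 17.4) / 5 = 18.48 s
v_surface = L / t̄ = 22.1 / 18.48 = 1.196 m/s
v_mean = 0.83 × 1.196 = 0.9926 m/s
Q = A × v_mean = 16.1 × 0.9926 = 15.98 m³/s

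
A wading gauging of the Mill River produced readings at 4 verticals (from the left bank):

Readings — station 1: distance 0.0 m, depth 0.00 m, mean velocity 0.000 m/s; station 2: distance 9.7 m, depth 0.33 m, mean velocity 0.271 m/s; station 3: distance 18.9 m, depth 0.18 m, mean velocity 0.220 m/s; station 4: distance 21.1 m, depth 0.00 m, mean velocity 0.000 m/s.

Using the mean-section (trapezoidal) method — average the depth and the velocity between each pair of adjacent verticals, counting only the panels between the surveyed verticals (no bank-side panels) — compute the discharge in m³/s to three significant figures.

Panel 1-2: Δb = 9.7 m, d̄ = (0.00+0.33)/2 = 0.165, v̄ = (0.000+0.271)/2 = 0.1355 → q = 9.7×0.165×0.1355 = 0.2169 m³/s
Panel 2-3: Δb = 9.2 m, d̄ = (0.33+0.18)/2 = 0.255, v̄ = (0.271+0.220)/2 = 0.2455 → q = 9.2×0.255×0.2455 = 0.5759 m³/s
Panel 3-4: Δb = 2.2 m, d̄ = (0.18+0.00)/2 = 0.09, v̄ = (0.220+0.000)/2 = 0.11 → q = 2.2×0.09×0.11 = 0.02178 m³/s
Q = Σ q = 0.8146 m³/s

0.815 m³/s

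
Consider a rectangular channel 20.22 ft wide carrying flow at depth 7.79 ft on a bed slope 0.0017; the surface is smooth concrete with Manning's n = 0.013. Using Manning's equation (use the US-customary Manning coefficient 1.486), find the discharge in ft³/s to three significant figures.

1990 ft³/s

A = b·y = 20.22 × 7.79 = 157.5 ft²
P = b + 2y = 20.22 + 2×7.79 = 35.80 ft
R = A/P = 157.5/35.80 = 4.400 ft
Q = (1.486/n)·A·R^(2/3)·S^(1/2) = (1.486/0.013) × 157.5 × 4.400^(2/3) × 0.0017^(1/2) = 1993 ft³/s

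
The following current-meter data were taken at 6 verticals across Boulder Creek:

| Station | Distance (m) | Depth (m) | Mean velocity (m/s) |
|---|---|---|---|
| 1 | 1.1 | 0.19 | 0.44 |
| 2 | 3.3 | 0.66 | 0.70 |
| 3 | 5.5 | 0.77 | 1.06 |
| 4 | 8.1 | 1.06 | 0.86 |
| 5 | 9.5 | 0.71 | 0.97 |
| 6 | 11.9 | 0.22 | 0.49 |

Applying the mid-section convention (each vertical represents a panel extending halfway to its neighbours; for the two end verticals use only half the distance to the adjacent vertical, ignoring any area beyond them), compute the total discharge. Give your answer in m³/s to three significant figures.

w_1 = (3.3 − 1.1)/2 = 1.1 m; q_1 = 0.44 × 0.19 × 1.1 = 0.09196 m³/s
w_2 = (5.5 − 1.1)/2 = 2.2 m; q_2 = 0.70 × 0.66 × 2.2 = 1.016 m³/s
w_3 = (8.1 − 3.3)/2 = 2.4 m; q_3 = 1.06 × 0.77 × 2.4 = 1.959 m³/s
w_4 = (9.5 − 5.5)/2 = 2 m; q_4 = 0.86 × 1.06 × 2 = 1.823 m³/s
w_5 = (11.9 − 8.1)/2 = 1.9 m; q_5 = 0.97 × 0.71 × 1.9 = 1.309 m³/s
w_6 = (11.9 − 9.5)/2 = 1.2 m; q_6 = 0.49 × 0.22 × 1.2 = 0.1294 m³/s
Q = Σ qᵢ = 6.328 m³/s

6.33 m³/s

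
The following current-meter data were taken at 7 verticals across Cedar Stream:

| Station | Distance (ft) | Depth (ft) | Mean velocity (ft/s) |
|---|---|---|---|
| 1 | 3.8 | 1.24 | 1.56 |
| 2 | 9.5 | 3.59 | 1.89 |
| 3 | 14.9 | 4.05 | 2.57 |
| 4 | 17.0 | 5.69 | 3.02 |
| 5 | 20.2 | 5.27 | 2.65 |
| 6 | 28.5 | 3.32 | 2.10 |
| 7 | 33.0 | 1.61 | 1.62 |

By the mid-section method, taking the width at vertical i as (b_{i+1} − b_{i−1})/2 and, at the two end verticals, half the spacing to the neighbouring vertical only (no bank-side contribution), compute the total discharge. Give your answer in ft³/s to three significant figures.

259 ft³/s

w_1 = (9.5 − 3.8)/2 = 2.85 ft; q_1 = 1.56 × 1.24 × 2.85 = 5.513 ft³/s
w_2 = (14.9 − 3.8)/2 = 5.55 ft; q_2 = 1.89 × 3.59 × 5.55 = 37.66 ft³/s
w_3 = (17.0 − 9.5)/2 = 3.75 ft; q_3 = 2.57 × 4.05 × 3.75 = 39.03 ft³/s
w_4 = (20.2 − 14.9)/2 = 2.65 ft; q_4 = 3.02 × 5.69 × 2.65 = 45.54 ft³/s
w_5 = (28.5 − 17.0)/2 = 5.75 ft; q_5 = 2.65 × 5.27 × 5.75 = 80.30 ft³/s
w_6 = (33.0 − 20.2)/2 = 6.4 ft; q_6 = 2.10 × 3.32 × 6.4 = 44.62 ft³/s
w_7 = (33.0 − 28.5)/2 = 2.25 ft; q_7 = 1.62 × 1.61 × 2.25 = 5.868 ft³/s
Q = Σ qᵢ = 258.5 ft³/s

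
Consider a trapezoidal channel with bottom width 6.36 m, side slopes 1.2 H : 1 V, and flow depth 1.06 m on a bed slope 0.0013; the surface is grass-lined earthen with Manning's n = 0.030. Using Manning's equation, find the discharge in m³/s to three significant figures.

8.63 m³/s

A = (b + z·y)·y = (6.36 + 1.2×1.06)×1.06 = 8.090 m²
P = b + 2y√(1+z²) = 6.36 + 2×1.06×√(1+1.2²) = 9.672 m
R = A/P = 8.090/9.672 = 0.8365 m
Q = (1/n)·A·R^(2/3)·S^(1/2) = (1/0.030) × 8.090 × 0.8365^(2/3) × 0.0013^(1/2) = 8.632 m³/s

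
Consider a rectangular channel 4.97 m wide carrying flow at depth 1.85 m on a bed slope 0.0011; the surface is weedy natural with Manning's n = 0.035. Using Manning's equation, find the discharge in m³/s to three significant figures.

9.06 m³/s

A = b·y = 4.97 × 1.85 = 9.195 m²
P = b + 2y = 4.97 + 2×1.85 = 8.670 m
R = A/P = 9.195/8.670 = 1.060 m
Q = (1/n)·A·R^(2/3)·S^(1/2) = (1/0.035) × 9.195 × 1.060^(2/3) × 0.0011^(1/2) = 9.061 m³/s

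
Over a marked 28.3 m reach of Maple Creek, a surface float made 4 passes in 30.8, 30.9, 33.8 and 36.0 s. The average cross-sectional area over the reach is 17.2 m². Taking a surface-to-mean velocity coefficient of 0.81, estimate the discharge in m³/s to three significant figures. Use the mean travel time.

t̄ = (30.8 + 30.9 + 33.8 + 36.0) / 4 = 32.875 s
v_surface = L / t̄ = 28.3 / 32.875 = 0.8608 m/s
v_mean = 0.81 × 0.8608 = 0.6973 m/s
Q = A × v_mean = 17.2 × 0.6973 = 11.99 m³/s

12.0 m³/s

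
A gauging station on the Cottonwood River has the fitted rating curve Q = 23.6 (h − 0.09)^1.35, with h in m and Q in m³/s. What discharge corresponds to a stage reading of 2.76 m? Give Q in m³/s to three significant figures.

Q = 23.6 × (2.76 − 0.09)^1.35 = 23.6 × 2.67^1.35 = 88.86 m³/s

88.9 m³/s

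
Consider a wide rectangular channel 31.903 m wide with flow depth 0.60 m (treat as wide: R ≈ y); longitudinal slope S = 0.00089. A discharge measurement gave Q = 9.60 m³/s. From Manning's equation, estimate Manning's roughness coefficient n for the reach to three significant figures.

A = b·y = 31.903 × 0.60 = 19.14 m²
Wide channel: R ≈ y = 0.60 m
n = (1/Q)·A·R^(2/3)·S^(1/2) = (1/9.60) × 19.14 × 0.7114 × 0.02983 = 0.04232

0.0423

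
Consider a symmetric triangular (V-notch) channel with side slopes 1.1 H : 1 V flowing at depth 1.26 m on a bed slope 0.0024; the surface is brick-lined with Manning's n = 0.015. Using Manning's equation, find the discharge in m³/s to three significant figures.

A = z·y² = 1.1×1.26² = 1.746 m²
P = 2y√(1+z²) = 2×1.26×√(1+1.1²) = 3.746 m
R = A/P = 1.746/3.746 = 0.4662 m
Q = (1/n)·A·R^(2/3)·S^(1/2) = (1/0.015) × 1.746 × 0.4662^(2/3) × 0.0024^(1/2) = 3.429 m³/s

3.43 m³/s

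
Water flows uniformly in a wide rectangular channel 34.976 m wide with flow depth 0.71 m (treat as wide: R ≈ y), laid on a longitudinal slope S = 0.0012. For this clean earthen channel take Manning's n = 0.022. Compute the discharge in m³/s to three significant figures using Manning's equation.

A = b·y = 34.976 × 0.71 = 24.83 m²
Wide channel: R ≈ y = 0.71 m
Q = (1/n)·A·R^(2/3)·S^(1/2) = (1/0.022) × 24.83 × 0.7100^(2/3) × 0.0012^(1/2) = 31.12 m³/s

31.1 m³/s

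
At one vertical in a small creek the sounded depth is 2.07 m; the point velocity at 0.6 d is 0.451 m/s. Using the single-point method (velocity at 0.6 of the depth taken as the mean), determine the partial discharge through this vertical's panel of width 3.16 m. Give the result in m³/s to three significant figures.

v̄ = v₀.₆ = 0.451 m/s
q = v̄ × d × w = 0.4510 × 2.07 × 3.16 = 2.950 m³/s

2.95 m³/s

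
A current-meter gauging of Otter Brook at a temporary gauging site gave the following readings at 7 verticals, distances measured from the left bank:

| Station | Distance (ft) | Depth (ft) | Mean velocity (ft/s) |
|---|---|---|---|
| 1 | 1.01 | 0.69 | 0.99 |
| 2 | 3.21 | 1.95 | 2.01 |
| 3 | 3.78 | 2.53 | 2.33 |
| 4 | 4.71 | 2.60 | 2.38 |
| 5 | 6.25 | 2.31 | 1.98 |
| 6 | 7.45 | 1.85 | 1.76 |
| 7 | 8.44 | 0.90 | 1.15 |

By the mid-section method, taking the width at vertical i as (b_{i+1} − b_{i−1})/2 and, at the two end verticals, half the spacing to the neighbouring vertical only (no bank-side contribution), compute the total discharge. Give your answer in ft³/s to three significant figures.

w_1 = (3.21 − 1.01)/2 = 1.1 ft; q_1 = 0.99 × 0.69 × 1.1 = 0.7514 ft³/s
w_2 = (3.78 − 1.01)/2 = 1.385 ft; q_2 = 2.01 × 1.95 × 1.385 = 5.429 ft³/s
w_3 = (4.71 − 3.21)/2 = 0.75 ft; q_3 = 2.33 × 2.53 × 0.75 = 4.421 ft³/s
w_4 = (6.25 − 3.78)/2 = 1.235 ft; q_4 = 2.38 × 2.60 × 1.235 = 7.642 ft³/s
w_5 = (7.45 − 4.71)/2 = 1.37 ft; q_5 = 1.98 × 2.31 × 1.37 = 6.266 ft³/s
w_6 = (8.44 − 6.25)/2 = 1.095 ft; q_6 = 1.76 × 1.85 × 1.095 = 3.565 ft³/s
w_7 = (8.44 − 7.45)/2 = 0.495 ft; q_7 = 1.15 × 0.90 × 0.495 = 0.5123 ft³/s
Q = Σ qᵢ = 28.59 ft³/s

28.6 ft³/s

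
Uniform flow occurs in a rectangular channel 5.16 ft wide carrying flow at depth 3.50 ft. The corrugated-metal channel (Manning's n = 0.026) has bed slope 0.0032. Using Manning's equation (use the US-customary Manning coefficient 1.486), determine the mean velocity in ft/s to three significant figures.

4.21 ft/s

A = b·y = 5.16 × 3.50 = 18.06 ft²
P = b + 2y = 5.16 + 2×3.50 = 12.16 ft
R = A/P = 18.06/12.16 = 1.485 ft
Q = (1.486/n)·A·R^(2/3)·S^(1/2) = (1.486/0.026) × 18.06 × 1.485^(2/3) × 0.0032^(1/2) = 76.01 ft³/s
V = Q/A = 76.01/18.06 = 4.209 ft/s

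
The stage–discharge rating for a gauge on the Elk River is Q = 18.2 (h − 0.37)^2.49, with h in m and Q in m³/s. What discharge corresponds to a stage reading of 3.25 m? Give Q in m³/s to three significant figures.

253 m³/s

Q = 18.2 × (3.25 − 0.37)^2.49 = 18.2 × 2.88^2.49 = 253.5 m³/s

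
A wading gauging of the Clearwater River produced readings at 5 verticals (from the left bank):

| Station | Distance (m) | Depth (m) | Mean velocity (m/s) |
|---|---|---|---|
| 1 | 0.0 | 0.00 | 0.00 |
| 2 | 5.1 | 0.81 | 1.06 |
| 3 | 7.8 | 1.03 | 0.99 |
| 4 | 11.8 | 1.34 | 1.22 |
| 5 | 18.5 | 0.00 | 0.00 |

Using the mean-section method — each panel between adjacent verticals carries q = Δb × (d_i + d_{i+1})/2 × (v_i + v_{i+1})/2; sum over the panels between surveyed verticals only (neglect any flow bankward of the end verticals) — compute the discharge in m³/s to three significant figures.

Panel 1-2: Δb = 5.1 m, d̄ = (0.00+0.81)/2 = 0.405, v̄ = (0.00+1.06)/2 = 0.53 → q = 5.1×0.405×0.53 = 1.095 m³/s
Panel 2-3: Δb = 2.7 m, d̄ = (0.81+1.03)/2 = 0.92, v̄ = (1.06+0.99)/2 = 1.025 → q = 2.7×0.92×1.025 = 2.546 m³/s
Panel 3-4: Δb = 4 m, d̄ = (1.03+1.34)/2 = 1.185, v̄ = (0.99+1.22)/2 = 1.105 → q = 4×1.185×1.105 = 5.238 m³/s
Panel 4-5: Δb = 6.7 m, d̄ = (1.34+0.00)/2 = 0.67, v̄ = (1.22+0.00)/2 = 0.61 → q = 6.7×0.67×0.61 = 2.738 m³/s
Q = Σ q = 11.62 m³/s

11.6 m³/s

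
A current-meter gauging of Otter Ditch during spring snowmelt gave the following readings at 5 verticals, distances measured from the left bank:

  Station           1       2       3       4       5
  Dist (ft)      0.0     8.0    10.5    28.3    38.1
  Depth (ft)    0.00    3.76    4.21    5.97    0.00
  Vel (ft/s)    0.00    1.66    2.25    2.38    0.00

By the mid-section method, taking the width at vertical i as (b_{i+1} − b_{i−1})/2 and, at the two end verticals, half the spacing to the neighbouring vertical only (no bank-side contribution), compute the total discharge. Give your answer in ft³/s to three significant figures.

w_2 = (10.5 − 0.0)/2 = 5.25 ft; q_2 = 1.66 × 3.76 × 5.25 = 32.77 ft³/s
w_3 = (28.3 − 8.0)/2 = 10.15 ft; q_3 = 2.25 × 4.21 × 10.15 = 96.15 ft³/s
w_4 = (38.1 − 10.5)/2 = 13.8 ft; q_4 = 2.38 × 5.97 × 13.8 = 196.1 ft³/s
Stations 1, 5 contribute zero (depth or velocity is 0).
Q = Σ qᵢ = 325.0 ft³/s

325 ft³/s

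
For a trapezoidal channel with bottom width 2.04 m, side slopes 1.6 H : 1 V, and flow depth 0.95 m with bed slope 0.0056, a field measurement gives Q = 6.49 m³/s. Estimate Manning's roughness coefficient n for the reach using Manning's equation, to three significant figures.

A = (b + z·y)·y = (2.04 + 1.6×0.95)×0.95 = 3.382 m²
P = b + 2y√(1+z²) = 2.04 + 2×0.95×√(1+1.6²) = 5.625 m
R = A/P = 3.382/5.625 = 0.6013 m
n = (1/Q)·A·R^(2/3)·S^(1/2) = (1/6.49) × 3.382 × 0.7124 × 0.07483 = 0.02778

0.0278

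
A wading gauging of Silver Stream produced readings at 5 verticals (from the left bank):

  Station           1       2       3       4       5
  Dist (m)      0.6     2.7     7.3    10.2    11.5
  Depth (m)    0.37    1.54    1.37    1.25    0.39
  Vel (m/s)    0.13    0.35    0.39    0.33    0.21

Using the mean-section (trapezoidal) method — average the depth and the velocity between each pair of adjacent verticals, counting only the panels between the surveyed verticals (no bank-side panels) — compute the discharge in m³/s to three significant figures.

Panel 1-2: Δb = 2.1 m, d̄ = (0.37+1.54)/2 = 0.955, v̄ = (0.13+0.35)/2 = 0.24 → q = 2.1×0.955×0.24 = 0.4813 m³/s
Panel 2-3: Δb = 4.6 m, d̄ = (1.54+1.37)/2 = 1.455, v̄ = (0.35+0.39)/2 = 0.37 → q = 4.6×1.455×0.37 = 2.476 m³/s
Panel 3-4: Δb = 2.9 m, d̄ = (1.37+1.25)/2 = 1.31, v̄ = (0.39+0.33)/2 = 0.36 → q = 2.9×1.31×0.36 = 1.368 m³/s
Panel 4-5: Δb = 1.3 m, d̄ = (1.25+0.39)/2 = 0.82, v̄ = (0.33+0.21)/2 = 0.27 → q = 1.3×0.82×0.27 = 0.2878 m³/s
Q = Σ q = 4.613 m³/s

4.61 m³/s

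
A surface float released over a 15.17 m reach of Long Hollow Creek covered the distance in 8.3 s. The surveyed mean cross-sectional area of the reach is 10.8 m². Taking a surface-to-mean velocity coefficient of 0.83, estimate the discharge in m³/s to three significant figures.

16.4 m³/s

v_surface = L / t̄ = 15.17 / 8.3 = 1.828 m/s
v_mean = 0.83 × 1.828 = 1.517 m/s
Q = A × v_mean = 10.8 × 1.517 = 16.38 m³/s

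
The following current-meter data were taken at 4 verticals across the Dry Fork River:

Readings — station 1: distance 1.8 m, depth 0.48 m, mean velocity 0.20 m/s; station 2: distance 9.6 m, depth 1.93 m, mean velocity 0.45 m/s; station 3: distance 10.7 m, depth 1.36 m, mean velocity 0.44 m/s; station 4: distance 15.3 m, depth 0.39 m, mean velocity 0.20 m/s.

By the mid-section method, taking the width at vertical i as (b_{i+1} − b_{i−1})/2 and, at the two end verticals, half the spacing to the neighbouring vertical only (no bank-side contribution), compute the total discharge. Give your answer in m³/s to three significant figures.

w_1 = (9.6 − 1.8)/2 = 3.9 m; q_1 = 0.20 × 0.48 × 3.9 = 0.3744 m³/s
w_2 = (10.7 − 1.8)/2 = 4.45 m; q_2 = 0.45 × 1.93 × 4.45 = 3.865 m³/s
w_3 = (15.3 − 9.6)/2 = 2.85 m; q_3 = 0.44 × 1.36 × 2.85 = 1.705 m³/s
w_4 = (15.3 − 10.7)/2 = 2.3 m; q_4 = 0.20 × 0.39 × 2.3 = 0.1794 m³/s
Q = Σ qᵢ = 6.124 m³/s

6.12 m³/s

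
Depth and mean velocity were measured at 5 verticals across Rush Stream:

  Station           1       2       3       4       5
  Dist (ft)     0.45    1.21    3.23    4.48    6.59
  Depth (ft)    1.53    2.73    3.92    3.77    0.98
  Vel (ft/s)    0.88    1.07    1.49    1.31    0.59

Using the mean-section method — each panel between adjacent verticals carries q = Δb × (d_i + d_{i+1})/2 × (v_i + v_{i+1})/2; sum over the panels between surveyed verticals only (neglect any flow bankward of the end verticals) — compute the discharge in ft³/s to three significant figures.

Panel 1-2: Δb = 0.76 ft, d̄ = (1.53+2.73)/2 = 2.13, v̄ = (0.88+1.07)/2 = 0.975 → q = 0.76×2.13×0.975 = 1.578 ft³/s
Panel 2-3: Δb = 2.02 ft, d̄ = (2.73+3.92)/2 = 3.325, v̄ = (1.07+1.49)/2 = 1.28 → q = 2.02×3.325×1.28 = 8.597 ft³/s
Panel 3-4: Δb = 1.25 ft, d̄ = (3.92+3.77)/2 = 3.845, v̄ = (1.49+1.31)/2 = 1.4 → q = 1.25×3.845×1.4 = 6.729 ft³/s
Panel 4-5: Δb = 2.11 ft, d̄ = (3.77+0.98)/2 = 2.375, v̄ = (1.31+0.59)/2 = 0.95 → q = 2.11×2.375×0.95 = 4.761 ft³/s
Q = Σ q = 21.66 ft³/s

21.7 ft³/s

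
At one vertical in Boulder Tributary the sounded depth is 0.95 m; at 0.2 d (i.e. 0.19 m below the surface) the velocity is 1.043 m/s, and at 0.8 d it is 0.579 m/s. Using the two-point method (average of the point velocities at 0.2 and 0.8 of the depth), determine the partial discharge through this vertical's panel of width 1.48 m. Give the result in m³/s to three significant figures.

1.14 m³/s

v̄ = (1.043 + 0.579) / 2 = 0.8110 m/s
q = v̄ × d × w = 0.8110 × 0.95 × 1.48 = 1.140 m³/s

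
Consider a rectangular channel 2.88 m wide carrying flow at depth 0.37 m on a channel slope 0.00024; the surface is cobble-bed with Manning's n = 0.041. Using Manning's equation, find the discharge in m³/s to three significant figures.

A = b·y = 2.88 × 0.37 = 1.066 m²
P = b + 2y = 2.88 + 2×0.37 = 3.620 m
R = A/P = 1.066/3.620 = 0.2944 m
Q = (1/n)·A·R^(2/3)·S^(1/2) = (1/0.041) × 1.066 × 0.2944^(2/3) × 0.00024^(1/2) = 0.1782 m³/s

0.178 m³/s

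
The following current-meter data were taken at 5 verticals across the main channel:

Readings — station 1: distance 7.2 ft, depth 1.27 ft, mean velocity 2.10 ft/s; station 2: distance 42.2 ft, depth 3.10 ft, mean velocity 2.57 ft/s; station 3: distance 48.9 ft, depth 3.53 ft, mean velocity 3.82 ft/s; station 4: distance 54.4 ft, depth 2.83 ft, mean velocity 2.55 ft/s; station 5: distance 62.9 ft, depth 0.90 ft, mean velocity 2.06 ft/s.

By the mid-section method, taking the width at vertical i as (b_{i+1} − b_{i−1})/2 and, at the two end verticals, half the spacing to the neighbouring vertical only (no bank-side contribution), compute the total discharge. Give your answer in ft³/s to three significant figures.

353 ft³/s

w_1 = (42.2 − 7.2)/2 = 17.5 ft; q_1 = 2.10 × 1.27 × 17.5 = 46.67 ft³/s
w_2 = (48.9 − 7.2)/2 = 20.85 ft; q_2 = 2.57 × 3.10 × 20.85 = 166.1 ft³/s
w_3 = (54.4 − 42.2)/2 = 6.1 ft; q_3 = 3.82 × 3.53 × 6.1 = 82.26 ft³/s
w_4 = (62.9 − 48.9)/2 = 7 ft; q_4 = 2.55 × 2.83 × 7 = 50.52 ft³/s
w_5 = (62.9 − 54.4)/2 = 4.25 ft; q_5 = 2.06 × 0.90 × 4.25 = 7.880 ft³/s
Q = Σ qᵢ = 353.4 ft³/s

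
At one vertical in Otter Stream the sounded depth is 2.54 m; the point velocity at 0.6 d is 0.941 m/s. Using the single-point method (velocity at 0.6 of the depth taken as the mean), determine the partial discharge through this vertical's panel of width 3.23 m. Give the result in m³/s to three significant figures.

v̄ = v₀.₆ = 0.941 m/s
q = v̄ × d × w = 0.9410 × 2.54 × 3.23 = 7.720 m³/s

7.72 m³/s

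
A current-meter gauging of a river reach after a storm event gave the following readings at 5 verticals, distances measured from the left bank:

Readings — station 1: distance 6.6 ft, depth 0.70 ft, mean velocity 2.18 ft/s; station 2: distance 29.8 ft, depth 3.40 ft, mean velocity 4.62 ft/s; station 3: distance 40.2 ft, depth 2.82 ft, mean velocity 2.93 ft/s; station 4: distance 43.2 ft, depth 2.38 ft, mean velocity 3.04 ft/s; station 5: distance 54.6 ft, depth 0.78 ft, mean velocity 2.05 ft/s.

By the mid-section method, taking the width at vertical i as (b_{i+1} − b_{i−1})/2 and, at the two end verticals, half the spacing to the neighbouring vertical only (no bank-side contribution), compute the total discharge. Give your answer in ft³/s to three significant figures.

398 ft³/s

w_1 = (29.8 − 6.6)/2 = 11.6 ft; q_1 = 2.18 × 0.70 × 11.6 = 17.70 ft³/s
w_2 = (40.2 − 6.6)/2 = 16.8 ft; q_2 = 4.62 × 3.40 × 16.8 = 263.9 ft³/s
w_3 = (43.2 − 29.8)/2 = 6.7 ft; q_3 = 2.93 × 2.82 × 6.7 = 55.36 ft³/s
w_4 = (54.6 − 40.2)/2 = 7.2 ft; q_4 = 3.04 × 2.38 × 7.2 = 52.09 ft³/s
w_5 = (54.6 − 43.2)/2 = 5.7 ft; q_5 = 2.05 × 0.78 × 5.7 = 9.114 ft³/s
Q = Σ qᵢ = 398.2 ft³/s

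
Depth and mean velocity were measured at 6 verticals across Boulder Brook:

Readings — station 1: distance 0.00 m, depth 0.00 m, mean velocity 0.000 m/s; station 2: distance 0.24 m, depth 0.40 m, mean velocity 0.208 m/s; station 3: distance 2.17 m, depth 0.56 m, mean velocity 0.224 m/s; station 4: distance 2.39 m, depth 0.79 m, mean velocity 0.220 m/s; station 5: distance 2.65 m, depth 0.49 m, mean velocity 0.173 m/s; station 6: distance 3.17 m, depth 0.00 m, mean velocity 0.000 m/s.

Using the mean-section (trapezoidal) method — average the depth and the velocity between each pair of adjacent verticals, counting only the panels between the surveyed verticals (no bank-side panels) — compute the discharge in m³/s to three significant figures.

0.282 m³/s

Panel 1-2: Δb = 0.24 m, d̄ = (0.00+0.40)/2 = 0.2, v̄ = (0.000+0.208)/2 = 0.104 → q = 0.24×0.2×0.104 = 0.004992 m³/s
Panel 2-3: Δb = 1.93 m, d̄ = (0.40+0.56)/2 = 0.48, v̄ = (0.208+0.224)/2 = 0.216 → q = 1.93×0.48×0.216 = 0.2001 m³/s
Panel 3-4: Δb = 0.22 m, d̄ = (0.56+0.79)/2 = 0.675, v̄ = (0.224+0.220)/2 = 0.222 → q = 0.22×0.675×0.222 = 0.03297 m³/s
Panel 4-5: Δb = 0.26 m, d̄ = (0.79+0.49)/2 = 0.64, v̄ = (0.220+0.173)/2 = 0.1965 → q = 0.26×0.64×0.1965 = 0.03270 m³/s
Panel 5-6: Δb = 0.52 m, d̄ = (0.49+0.00)/2 = 0.245, v̄ = (0.173+0.000)/2 = 0.0865 → q = 0.52×0.245×0.0865 = 0.01102 m³/s
Q = Σ q = 0.2818 m³/s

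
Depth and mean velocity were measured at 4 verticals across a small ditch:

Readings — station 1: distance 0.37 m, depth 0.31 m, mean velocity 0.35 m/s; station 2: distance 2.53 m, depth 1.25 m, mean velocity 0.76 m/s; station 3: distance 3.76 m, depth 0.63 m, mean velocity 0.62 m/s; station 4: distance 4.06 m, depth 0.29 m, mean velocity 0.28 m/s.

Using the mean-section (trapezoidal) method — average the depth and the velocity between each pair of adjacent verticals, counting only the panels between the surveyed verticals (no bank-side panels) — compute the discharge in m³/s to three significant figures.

Panel 1-2: Δb = 2.16 m, d̄ = (0.31+1.25)/2 = 0.78, v̄ = (0.35+0.76)/2 = 0.555 → q = 2.16×0.78×0.555 = 0.9351 m³/s
Panel 2-3: Δb = 1.23 m, d̄ = (1.25+0.63)/2 = 0.94, v̄ = (0.76+0.62)/2 = 0.69 → q = 1.23×0.94×0.69 = 0.7978 m³/s
Panel 3-4: Δb = 0.3 m, d̄ = (0.63+0.29)/2 = 0.46, v̄ = (0.62+0.28)/2 = 0.45 → q = 0.3×0.46×0.45 = 0.06210 m³/s
Q = Σ q = 1.795 m³/s

1.79 m³/s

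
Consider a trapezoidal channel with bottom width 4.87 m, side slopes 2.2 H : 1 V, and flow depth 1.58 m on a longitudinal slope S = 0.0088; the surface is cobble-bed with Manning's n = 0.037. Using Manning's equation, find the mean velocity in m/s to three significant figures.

A = (b + z·y)·y = (4.87 + 2.2×1.58)×1.58 = 13.19 m²
P = b + 2y√(1+z²) = 4.87 + 2×1.58×√(1+2.2²) = 12.51 m
R = A/P = 13.19/12.51 = 1.054 m
Q = (1/n)·A·R^(2/3)·S^(1/2) = (1/0.037) × 13.19 × 1.054^(2/3) × 0.0088^(1/2) = 34.63 m³/s
V = Q/A = 34.63/13.19 = 2.626 m/s

2.63 m/s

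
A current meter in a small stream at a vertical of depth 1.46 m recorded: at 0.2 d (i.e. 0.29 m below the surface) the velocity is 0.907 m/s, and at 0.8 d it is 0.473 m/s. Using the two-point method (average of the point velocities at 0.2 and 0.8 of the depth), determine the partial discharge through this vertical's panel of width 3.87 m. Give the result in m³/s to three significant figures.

3.90 m³/s

v̄ = (0.907 + 0.473) / 2 = 0.6900 m/s
q = v̄ × d × w = 0.6900 × 1.46 × 3.87 = 3.899 m³/s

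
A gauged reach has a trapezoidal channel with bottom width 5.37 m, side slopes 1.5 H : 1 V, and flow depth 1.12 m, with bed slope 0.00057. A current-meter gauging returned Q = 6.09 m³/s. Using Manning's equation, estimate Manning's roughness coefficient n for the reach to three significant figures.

0.0275

A = (b + z·y)·y = (5.37 + 1.5×1.12)×1.12 = 7.896 m²
P = b + 2y√(1+z²) = 5.37 + 2×1.12×√(1+1.5²) = 9.408 m
R = A/P = 7.896/9.408 = 0.8393 m
n = (1/Q)·A·R^(2/3)·S^(1/2) = (1/6.09) × 7.896 × 0.8897 × 0.02387 = 0.02754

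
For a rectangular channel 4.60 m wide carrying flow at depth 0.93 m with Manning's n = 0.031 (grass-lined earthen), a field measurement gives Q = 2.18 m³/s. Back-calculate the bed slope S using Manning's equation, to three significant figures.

0.000432

A = b·y = 4.60 × 0.93 = 4.278 m²
P = b + 2y = 4.60 + 2×0.93 = 6.460 m
R = A/P = 4.278/6.460 = 0.6622 m
S = (Q·n / (1·A·R^(2/3)))² = (2.18×0.031 / (1×4.278×0.7598))² = 0.0004323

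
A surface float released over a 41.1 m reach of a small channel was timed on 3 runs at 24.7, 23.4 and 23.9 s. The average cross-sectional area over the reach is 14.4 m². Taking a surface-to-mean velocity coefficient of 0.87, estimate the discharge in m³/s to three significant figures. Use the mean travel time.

21.5 m³/s

t̄ = (24.7 + 23.4 + 23.9) / 3 = 24 s
v_surface = L / t̄ = 41.1 / 24 = 1.713 m/s
v_mean = 0.87 × 1.713 = 1.490 m/s
Q = A × v_mean = 14.4 × 1.490 = 21.45 m³/s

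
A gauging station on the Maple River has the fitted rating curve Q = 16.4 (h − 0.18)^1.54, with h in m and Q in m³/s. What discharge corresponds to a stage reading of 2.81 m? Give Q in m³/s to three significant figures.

Q = 16.4 × (2.81 − 0.18)^1.54 = 16.4 × 2.63^1.54 = 72.71 m³/s

72.7 m³/s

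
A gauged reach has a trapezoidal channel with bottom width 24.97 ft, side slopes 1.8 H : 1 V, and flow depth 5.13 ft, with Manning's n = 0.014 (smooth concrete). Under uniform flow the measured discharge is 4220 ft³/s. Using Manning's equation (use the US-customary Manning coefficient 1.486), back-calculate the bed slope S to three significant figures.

A = (b + z·y)·y = (24.97 + 1.8×5.13)×5.13 = 175.5 ft²
P = b + 2y√(1+z²) = 24.97 + 2×5.13×√(1+1.8²) = 46.10 ft
R = A/P = 175.5/46.10 = 3.806 ft
S = (Q·n / (1.486·A·R^(2/3)))² = (4220×0.014 / (1.486×175.5×2.438))² = 0.008638

0.00864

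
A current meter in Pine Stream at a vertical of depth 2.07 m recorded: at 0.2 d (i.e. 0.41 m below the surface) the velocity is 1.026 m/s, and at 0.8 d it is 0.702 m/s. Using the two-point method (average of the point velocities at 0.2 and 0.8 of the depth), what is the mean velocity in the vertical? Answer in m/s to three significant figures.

0.864 m/s

v̄ = (1.026 + 0.702) / 2 = 0.8640 m/s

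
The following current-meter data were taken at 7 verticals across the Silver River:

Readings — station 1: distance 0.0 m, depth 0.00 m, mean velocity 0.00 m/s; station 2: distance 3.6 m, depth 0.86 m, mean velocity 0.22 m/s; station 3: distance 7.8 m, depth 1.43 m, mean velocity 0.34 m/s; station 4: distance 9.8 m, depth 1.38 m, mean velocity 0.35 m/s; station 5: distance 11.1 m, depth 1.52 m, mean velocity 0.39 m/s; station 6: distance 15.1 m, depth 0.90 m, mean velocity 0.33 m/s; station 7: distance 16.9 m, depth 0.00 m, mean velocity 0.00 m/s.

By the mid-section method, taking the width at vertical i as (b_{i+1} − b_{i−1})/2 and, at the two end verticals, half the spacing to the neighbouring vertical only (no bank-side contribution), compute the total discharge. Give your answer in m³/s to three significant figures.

w_2 = (7.8 − 0.0)/2 = 3.9 m; q_2 = 0.22 × 0.86 × 3.9 = 0.7379 m³/s
w_3 = (9.8 − 3.6)/2 = 3.1 m; q_3 = 0.34 × 1.43 × 3.1 = 1.507 m³/s
w_4 = (11.1 − 7.8)/2 = 1.65 m; q_4 = 0.35 × 1.38 × 1.65 = 0.7970 m³/s
w_5 = (15.1 − 9.8)/2 = 2.65 m; q_5 = 0.39 × 1.52 × 2.65 = 1.571 m³/s
w_6 = (16.9 − 11.1)/2 = 2.9 m; q_6 = 0.33 × 0.90 × 2.9 = 0.8613 m³/s
Stations 1, 7 contribute zero (depth or velocity is 0).
Q = Σ qᵢ = 5.474 m³/s

5.47 m³/s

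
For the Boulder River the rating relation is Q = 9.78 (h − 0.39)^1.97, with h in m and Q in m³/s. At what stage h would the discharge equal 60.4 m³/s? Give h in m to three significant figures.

h − h₀ = (Q/C)^(1/b) = (60.4/9.78)^(1/1.97) = 2.520 m
h = 0.39 + 2.520 = 2.910 m

2.91 m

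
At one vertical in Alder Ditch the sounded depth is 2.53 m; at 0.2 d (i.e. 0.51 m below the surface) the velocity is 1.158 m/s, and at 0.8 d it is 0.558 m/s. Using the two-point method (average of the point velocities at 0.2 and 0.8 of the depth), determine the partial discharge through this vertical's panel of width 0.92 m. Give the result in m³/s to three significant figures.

v̄ = (1.158 + 0.558) / 2 = 0.8580 m/s
q = v̄ × d × w = 0.8580 × 2.53 × 0.92 = 1.997 m³/s

2.00 m³/s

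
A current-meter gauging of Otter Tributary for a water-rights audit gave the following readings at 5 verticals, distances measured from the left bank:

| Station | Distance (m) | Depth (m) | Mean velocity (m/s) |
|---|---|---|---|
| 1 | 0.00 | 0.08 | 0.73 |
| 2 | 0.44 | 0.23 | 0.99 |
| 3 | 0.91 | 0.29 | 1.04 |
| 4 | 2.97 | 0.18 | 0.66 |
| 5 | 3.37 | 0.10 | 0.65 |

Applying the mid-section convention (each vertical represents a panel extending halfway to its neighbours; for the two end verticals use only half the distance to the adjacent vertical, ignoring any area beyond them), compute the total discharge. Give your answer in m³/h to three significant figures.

2370 m³/h

w_1 = (0.44 − 0.00)/2 = 0.22 m; q_1 = 0.73 × 0.08 × 0.22 = 0.01285 m³/s
w_2 = (0.91 − 0.00)/2 = 0.455 m; q_2 = 0.99 × 0.23 × 0.455 = 0.1036 m³/s
w_3 = (2.97 − 0.44)/2 = 1.265 m; q_3 = 1.04 × 0.29 × 1.265 = 0.3815 m³/s
w_4 = (3.37 − 0.91)/2 = 1.23 m; q_4 = 0.66 × 0.18 × 1.23 = 0.1461 m³/s
w_5 = (3.37 − 2.97)/2 = 0.2 m; q_5 = 0.65 × 0.10 × 0.2 = 0.01300 m³/s
Q = Σ qᵢ = 0.6571 m³/s
= 0.6571 × 3600 = 2366 m³/h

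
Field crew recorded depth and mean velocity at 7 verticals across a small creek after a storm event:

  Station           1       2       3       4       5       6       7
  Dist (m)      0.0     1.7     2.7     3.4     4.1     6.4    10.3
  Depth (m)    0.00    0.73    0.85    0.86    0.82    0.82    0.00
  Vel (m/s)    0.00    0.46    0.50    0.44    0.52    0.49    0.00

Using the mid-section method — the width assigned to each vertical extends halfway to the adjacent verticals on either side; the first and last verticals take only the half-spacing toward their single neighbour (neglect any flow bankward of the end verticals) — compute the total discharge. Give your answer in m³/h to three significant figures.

w_2 = (2.7 − 0.0)/2 = 1.35 m; q_2 = 0.46 × 0.73 × 1.35 = 0.4533 m³/s
w_3 = (3.4 − 1.7)/2 = 0.85 m; q_3 = 0.50 × 0.85 × 0.85 = 0.3613 m³/s
w_4 = (4.1 − 2.7)/2 = 0.7 m; q_4 = 0.44 × 0.86 × 0.7 = 0.2649 m³/s
w_5 = (6.4 − 3.4)/2 = 1.5 m; q_5 = 0.52 × 0.82 × 1.5 = 0.6396 m³/s
w_6 = (10.3 − 4.1)/2 = 3.1 m; q_6 = 0.49 × 0.82 × 3.1 = 1.246 m³/s
Stations 1, 7 contribute zero (depth or velocity is 0).
Q = Σ qᵢ = 2.965 m³/s
= 2.965 × 3600 = 10670 m³/h

10700 m³/h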